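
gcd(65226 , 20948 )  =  2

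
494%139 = 77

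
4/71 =4/71 = 0.06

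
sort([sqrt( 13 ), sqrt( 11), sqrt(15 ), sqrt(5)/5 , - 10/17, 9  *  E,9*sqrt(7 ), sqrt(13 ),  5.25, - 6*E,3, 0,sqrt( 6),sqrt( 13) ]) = [ - 6*E, - 10/17, 0, sqrt (5 )/5, sqrt ( 6 ), 3,sqrt(11 ),sqrt(13 ), sqrt(13 ),sqrt(13), sqrt(15),5.25, 9*sqrt ( 7 ), 9*E]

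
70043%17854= 16481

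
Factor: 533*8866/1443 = 363506/111= 2^1*3^( - 1 )*11^1*13^1*31^1*37^( - 1) * 41^1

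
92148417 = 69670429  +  22477988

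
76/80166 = 38/40083 = 0.00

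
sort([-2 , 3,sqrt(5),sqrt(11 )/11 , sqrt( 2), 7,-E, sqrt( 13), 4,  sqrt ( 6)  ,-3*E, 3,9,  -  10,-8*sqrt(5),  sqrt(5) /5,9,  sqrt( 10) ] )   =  [ - 8 * sqrt(5),-10, - 3*E,-E, - 2,sqrt( 11)/11, sqrt(5) /5,  sqrt(2)  ,  sqrt(5),sqrt(6 ), 3,  3, sqrt(10 ),sqrt(  13 ), 4, 7,9,  9]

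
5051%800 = 251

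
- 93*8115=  - 754695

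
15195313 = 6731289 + 8464024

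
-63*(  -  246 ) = 15498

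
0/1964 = 0 = 0.00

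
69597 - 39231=30366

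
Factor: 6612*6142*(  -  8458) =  - 2^4*3^1 * 19^1*29^1*37^1*83^1*4229^1 = - 343487026032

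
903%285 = 48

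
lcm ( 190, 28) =2660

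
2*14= 28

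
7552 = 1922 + 5630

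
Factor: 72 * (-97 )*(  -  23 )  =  2^3*3^2*23^1*97^1 = 160632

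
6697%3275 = 147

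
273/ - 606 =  - 91/202 = - 0.45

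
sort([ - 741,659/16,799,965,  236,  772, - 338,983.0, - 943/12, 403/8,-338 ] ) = [-741, - 338, - 338, -943/12,659/16, 403/8,236,772,  799, 965, 983.0]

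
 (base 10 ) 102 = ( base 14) 74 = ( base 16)66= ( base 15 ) 6c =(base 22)4E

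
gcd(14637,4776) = 3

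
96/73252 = 24/18313 = 0.00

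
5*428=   2140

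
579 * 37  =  21423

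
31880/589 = 31880/589 =54.13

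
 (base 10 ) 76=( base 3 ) 2211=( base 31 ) 2E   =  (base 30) 2g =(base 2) 1001100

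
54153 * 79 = 4278087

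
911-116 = 795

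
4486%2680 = 1806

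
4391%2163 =65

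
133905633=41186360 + 92719273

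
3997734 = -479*(-8346 )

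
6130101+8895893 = 15025994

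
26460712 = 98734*268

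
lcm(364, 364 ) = 364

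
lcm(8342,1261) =108446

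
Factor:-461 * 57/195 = -8759/65=- 5^(-1 ) * 13^( - 1)* 19^1*461^1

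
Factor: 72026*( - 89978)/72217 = -6480755428/72217 = - 2^2*7^1*257^ ( -1)*281^( - 1 )*6427^1*36013^1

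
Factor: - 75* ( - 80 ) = 2^4*3^1*5^3 = 6000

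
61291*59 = 3616169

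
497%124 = 1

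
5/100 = 1/20 =0.05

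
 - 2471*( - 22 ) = 54362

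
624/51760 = 39/3235 = 0.01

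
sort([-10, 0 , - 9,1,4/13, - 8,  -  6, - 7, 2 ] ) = [ -10, - 9, - 8, - 7, - 6, 0,4/13, 1, 2]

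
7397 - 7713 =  - 316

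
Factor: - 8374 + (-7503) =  - 15877 = - 15877^1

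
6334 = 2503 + 3831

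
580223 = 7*82889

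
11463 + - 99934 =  -88471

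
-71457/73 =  - 979 + 10/73= -978.86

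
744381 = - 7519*(-99 ) 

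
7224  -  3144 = 4080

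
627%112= 67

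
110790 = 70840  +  39950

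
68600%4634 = 3724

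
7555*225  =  1699875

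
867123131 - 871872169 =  - 4749038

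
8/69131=8/69131  =  0.00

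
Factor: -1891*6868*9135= - 2^2*3^2* 5^1*7^1 * 17^1*29^1*31^1*61^1 * 101^1 = -  118639789380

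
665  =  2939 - 2274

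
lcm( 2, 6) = 6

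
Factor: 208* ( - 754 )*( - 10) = 1568320 = 2^6*5^1 * 13^2*29^1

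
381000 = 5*76200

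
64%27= 10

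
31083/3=10361= 10361.00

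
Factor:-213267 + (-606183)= - 2^1*  3^3*5^2*607^1 = - 819450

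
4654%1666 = 1322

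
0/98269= 0 =0.00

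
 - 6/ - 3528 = 1/588= 0.00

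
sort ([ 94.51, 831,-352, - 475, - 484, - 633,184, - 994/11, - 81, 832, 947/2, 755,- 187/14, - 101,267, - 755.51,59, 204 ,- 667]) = [ - 755.51, - 667, - 633, - 484, - 475, - 352,  -  101,-994/11 , - 81,-187/14,59, 94.51,184,  204, 267, 947/2, 755, 831,832]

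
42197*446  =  18819862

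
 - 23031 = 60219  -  83250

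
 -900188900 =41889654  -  942078554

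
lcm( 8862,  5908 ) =17724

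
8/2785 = 8/2785 = 0.00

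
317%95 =32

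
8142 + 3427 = 11569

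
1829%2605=1829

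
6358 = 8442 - 2084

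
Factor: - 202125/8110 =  - 2^( - 1) * 3^1*5^2* 7^2 * 11^1*811^ ( - 1 )  =  - 40425/1622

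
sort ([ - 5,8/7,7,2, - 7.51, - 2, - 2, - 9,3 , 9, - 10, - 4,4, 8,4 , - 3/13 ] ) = [ - 10, - 9,-7.51, - 5,- 4, - 2, - 2,- 3/13,8/7,2,  3,4,4,7,8, 9]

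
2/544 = 1/272=0.00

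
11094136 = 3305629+7788507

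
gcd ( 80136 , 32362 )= 2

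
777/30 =25+9/10 = 25.90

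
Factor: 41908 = 2^2*10477^1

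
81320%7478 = 6540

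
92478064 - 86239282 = 6238782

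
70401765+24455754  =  94857519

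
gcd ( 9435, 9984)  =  3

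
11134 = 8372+2762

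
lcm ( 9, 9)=9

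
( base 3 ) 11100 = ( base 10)117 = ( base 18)69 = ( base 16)75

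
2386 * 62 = 147932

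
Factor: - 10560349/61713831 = -3^( - 1 )*17^2*683^( - 1 )*30119^(-1 )*36541^1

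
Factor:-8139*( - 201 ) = 1635939 = 3^2*67^1*2713^1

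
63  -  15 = 48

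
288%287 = 1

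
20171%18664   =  1507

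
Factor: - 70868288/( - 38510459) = 2^6*13^ ( - 1)*61^(- 1 )*48563^( - 1 )*1107317^1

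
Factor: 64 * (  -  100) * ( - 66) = 2^9 *3^1 * 5^2*11^1 = 422400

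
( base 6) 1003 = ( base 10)219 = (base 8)333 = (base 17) CF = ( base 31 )72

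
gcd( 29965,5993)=5993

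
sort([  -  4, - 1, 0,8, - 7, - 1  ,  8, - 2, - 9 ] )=[  -  9, - 7, - 4 , - 2, -1, - 1,0, 8, 8]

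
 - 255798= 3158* ( - 81)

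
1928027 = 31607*61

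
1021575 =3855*265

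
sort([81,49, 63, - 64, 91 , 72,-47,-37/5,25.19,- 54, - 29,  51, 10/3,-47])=[ - 64 , - 54, - 47 ,-47, - 29, - 37/5, 10/3,  25.19, 49 , 51,63,  72, 81, 91 ] 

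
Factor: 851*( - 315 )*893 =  - 239382045= - 3^2*5^1*7^1*19^1*23^1*37^1*47^1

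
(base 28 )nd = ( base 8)1221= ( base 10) 657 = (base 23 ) 15d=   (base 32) kh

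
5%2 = 1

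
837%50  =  37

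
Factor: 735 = 3^1*5^1 * 7^2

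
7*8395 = 58765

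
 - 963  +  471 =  - 492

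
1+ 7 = 8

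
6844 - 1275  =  5569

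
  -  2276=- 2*1138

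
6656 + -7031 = -375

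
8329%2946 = 2437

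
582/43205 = 582/43205 = 0.01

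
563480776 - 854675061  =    -  291194285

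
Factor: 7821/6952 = 2^( - 3 )*3^2 = 9/8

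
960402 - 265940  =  694462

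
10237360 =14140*724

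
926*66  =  61116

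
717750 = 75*9570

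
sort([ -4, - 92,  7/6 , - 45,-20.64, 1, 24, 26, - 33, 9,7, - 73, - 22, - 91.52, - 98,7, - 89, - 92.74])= [ - 98,  -  92.74, - 92,- 91.52,  -  89, - 73, - 45,  -  33, - 22, - 20.64, - 4, 1,  7/6, 7,7, 9,24, 26]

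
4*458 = 1832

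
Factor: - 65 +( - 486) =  - 19^1*  29^1 =- 551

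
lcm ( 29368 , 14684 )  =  29368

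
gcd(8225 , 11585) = 35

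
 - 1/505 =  - 1 + 504/505=- 0.00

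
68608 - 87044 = - 18436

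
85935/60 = 5729/4 = 1432.25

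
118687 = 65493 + 53194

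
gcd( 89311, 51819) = 1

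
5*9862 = 49310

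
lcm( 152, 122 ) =9272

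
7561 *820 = 6200020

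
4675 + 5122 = 9797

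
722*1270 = 916940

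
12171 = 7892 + 4279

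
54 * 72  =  3888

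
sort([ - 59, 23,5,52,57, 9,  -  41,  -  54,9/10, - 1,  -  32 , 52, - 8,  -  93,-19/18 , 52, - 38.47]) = [- 93 , - 59 ,- 54, - 41, - 38.47, - 32,  -  8, - 19/18, - 1 , 9/10,5, 9 , 23,  52, 52,52,57 ] 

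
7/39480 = 1/5640=0.00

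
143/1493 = 143/1493 = 0.10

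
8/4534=4/2267 = 0.00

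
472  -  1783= - 1311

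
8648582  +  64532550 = 73181132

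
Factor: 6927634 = 2^1*7^1 * 443^1*1117^1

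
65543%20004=5531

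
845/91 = 65/7  =  9.29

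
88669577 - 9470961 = 79198616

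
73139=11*6649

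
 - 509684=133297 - 642981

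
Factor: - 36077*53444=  - 2^2*31^1*43^1*431^1*839^1  =  -  1928099188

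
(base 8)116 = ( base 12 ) 66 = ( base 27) 2o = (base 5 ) 303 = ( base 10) 78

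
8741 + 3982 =12723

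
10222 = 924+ 9298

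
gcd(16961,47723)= 1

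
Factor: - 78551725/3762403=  - 5^2 * 7^1 * 448867^1 * 3762403^(  -  1)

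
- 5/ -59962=5/59962= 0.00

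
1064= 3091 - 2027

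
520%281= 239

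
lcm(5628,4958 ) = 208236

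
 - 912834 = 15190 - 928024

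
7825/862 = 7825/862 = 9.08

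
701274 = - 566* ( - 1239)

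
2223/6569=2223/6569 = 0.34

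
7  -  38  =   - 31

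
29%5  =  4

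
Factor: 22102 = 2^1*43^1*257^1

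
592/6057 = 592/6057=0.10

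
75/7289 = 75/7289  =  0.01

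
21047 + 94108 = 115155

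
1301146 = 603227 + 697919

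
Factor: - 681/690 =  - 2^( - 1)*5^( - 1)*23^( - 1)*227^1 = - 227/230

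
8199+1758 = 9957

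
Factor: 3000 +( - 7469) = - 4469 = -41^1*109^1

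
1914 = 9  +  1905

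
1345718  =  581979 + 763739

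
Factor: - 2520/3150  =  -2^2*5^( - 1 ) = - 4/5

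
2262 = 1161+1101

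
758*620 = 469960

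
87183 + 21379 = 108562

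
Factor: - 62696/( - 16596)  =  2^1*3^ ( - 2 ) * 17^1 = 34/9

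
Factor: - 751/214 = - 2^(- 1) * 107^(-1)*751^1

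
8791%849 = 301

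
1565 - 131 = 1434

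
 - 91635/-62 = 1477+61/62 = 1477.98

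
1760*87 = 153120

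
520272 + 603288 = 1123560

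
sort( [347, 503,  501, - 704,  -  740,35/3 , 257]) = [-740,  -  704, 35/3,257, 347,501,  503]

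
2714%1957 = 757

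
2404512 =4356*552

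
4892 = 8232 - 3340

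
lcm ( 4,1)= 4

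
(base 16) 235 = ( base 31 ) i7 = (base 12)3B1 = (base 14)2C5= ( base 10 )565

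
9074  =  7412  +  1662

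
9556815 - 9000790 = 556025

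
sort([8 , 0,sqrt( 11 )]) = [ 0,  sqrt( 11 ),8]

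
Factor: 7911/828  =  879/92 = 2^(-2 )*3^1*23^( - 1)*293^1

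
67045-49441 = 17604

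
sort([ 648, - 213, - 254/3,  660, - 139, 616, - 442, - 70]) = [ - 442,-213, - 139, - 254/3, - 70,616,  648, 660]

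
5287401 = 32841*161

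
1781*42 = 74802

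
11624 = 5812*2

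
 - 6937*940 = -6520780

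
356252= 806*442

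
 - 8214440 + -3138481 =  - 11352921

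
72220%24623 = 22974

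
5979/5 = 1195  +  4/5 = 1195.80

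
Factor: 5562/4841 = 2^1*3^3*47^(- 1)  =  54/47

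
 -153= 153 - 306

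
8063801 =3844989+4218812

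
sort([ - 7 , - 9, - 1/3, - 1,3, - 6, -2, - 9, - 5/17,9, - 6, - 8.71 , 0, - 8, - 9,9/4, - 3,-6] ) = [ - 9, - 9,-9,-8.71, - 8 , - 7, - 6, - 6, - 6, - 3,-2,-1, - 1/3 , - 5/17,  0,  9/4, 3,9] 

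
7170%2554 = 2062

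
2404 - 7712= - 5308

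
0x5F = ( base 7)164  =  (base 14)6B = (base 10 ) 95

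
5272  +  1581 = 6853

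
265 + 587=852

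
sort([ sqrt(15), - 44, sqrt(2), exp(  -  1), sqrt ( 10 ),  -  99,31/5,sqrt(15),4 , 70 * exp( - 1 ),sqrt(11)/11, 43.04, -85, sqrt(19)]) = [ - 99,-85,- 44, sqrt( 11 )/11,  exp (-1), sqrt( 2 ),  sqrt ( 10), sqrt(15) , sqrt (15), 4,sqrt(19), 31/5 , 70*exp( - 1), 43.04 ]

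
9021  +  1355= 10376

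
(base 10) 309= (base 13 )1aa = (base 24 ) cl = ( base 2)100110101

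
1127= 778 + 349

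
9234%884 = 394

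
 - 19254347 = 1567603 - 20821950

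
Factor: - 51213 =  - 3^1*43^1*397^1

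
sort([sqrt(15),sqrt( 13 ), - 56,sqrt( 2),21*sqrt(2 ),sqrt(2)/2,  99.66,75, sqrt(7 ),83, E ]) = [  -  56,sqrt(2)/2,sqrt( 2),sqrt( 7 ),  E,sqrt(13 ), sqrt( 15 ),21 *sqrt( 2),75, 83,99.66]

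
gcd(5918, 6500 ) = 2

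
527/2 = 527/2 = 263.50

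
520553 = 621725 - 101172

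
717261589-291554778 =425706811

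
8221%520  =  421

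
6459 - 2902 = 3557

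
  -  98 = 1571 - 1669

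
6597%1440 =837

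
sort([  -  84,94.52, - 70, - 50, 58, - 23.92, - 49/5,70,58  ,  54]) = [ - 84, - 70, - 50,-23.92, - 49/5,54, 58,58, 70, 94.52]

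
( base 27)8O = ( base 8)360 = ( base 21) B9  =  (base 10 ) 240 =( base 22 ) AK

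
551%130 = 31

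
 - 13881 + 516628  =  502747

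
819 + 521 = 1340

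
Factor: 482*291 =2^1*3^1 * 97^1*241^1  =  140262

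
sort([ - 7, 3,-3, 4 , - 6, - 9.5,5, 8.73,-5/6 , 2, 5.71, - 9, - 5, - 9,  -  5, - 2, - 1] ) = [ - 9.5 , - 9, - 9, - 7, - 6, - 5, - 5, - 3, - 2, - 1 , - 5/6, 2,3, 4,5, 5.71 , 8.73] 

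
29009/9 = 29009/9 = 3223.22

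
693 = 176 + 517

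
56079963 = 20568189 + 35511774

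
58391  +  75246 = 133637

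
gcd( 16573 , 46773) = 1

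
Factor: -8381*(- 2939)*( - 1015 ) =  - 25001235385 = - 5^1*7^1*17^2*29^2 *2939^1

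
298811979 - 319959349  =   - 21147370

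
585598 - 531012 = 54586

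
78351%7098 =273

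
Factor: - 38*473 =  - 2^1*11^1*19^1*43^1 = - 17974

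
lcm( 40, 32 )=160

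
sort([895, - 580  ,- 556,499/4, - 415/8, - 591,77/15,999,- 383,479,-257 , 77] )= [  -  591, - 580, - 556, - 383 , - 257 ,-415/8 , 77/15,77,499/4,479,895,999 ] 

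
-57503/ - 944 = 60 + 863/944 = 60.91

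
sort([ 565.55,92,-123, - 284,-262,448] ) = [-284, - 262, -123, 92,448, 565.55 ]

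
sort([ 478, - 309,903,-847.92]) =[ - 847.92,  -  309,478,903 ] 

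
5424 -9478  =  -4054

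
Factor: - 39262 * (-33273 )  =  1306364526 = 2^1 * 3^2 * 67^1 * 293^1 * 3697^1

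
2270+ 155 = 2425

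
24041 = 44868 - 20827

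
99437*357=35499009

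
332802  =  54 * 6163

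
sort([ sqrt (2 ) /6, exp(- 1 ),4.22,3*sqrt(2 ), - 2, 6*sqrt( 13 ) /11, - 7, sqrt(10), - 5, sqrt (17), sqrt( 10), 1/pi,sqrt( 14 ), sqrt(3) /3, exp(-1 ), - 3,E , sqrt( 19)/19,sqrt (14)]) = [ - 7, - 5, - 3 ,-2, sqrt(19)/19, sqrt( 2 ) /6, 1/pi, exp( - 1 ),  exp( - 1 ),sqrt ( 3 ) /3, 6 * sqrt (13 )/11, E,sqrt( 10), sqrt( 10),sqrt( 14), sqrt( 14),sqrt (17 ), 4.22, 3*sqrt( 2 ) ]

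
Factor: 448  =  2^6*7^1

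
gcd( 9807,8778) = 21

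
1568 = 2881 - 1313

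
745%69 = 55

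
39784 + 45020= 84804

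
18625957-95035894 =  - 76409937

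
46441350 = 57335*810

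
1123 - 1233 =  - 110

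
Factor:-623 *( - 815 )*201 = 3^1*5^1*7^1*67^1*89^1*163^1 = 102056745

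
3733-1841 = 1892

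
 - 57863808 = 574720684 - 632584492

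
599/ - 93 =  - 7+52/93 = - 6.44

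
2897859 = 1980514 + 917345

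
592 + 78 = 670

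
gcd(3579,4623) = 3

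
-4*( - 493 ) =1972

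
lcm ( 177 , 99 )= 5841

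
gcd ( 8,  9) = 1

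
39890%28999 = 10891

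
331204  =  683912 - 352708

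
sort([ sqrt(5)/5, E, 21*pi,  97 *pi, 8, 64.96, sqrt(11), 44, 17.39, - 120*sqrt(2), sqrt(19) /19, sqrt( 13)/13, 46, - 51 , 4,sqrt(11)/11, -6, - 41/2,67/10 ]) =[- 120*sqrt(2), - 51,-41/2,-6,sqrt(19 )/19,sqrt(13)/13, sqrt(11)/11,sqrt(5 ) /5,E, sqrt( 11), 4, 67/10, 8, 17.39, 44,  46, 64.96, 21* pi, 97*pi]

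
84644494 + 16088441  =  100732935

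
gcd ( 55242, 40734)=558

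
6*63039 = 378234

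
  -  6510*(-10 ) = 65100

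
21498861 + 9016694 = 30515555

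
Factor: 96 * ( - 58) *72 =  - 400896 = - 2^9*3^3 * 29^1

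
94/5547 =94/5547 = 0.02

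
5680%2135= 1410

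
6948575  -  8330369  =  -1381794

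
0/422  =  0=0.00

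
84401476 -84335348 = 66128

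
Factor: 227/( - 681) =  - 3^ ( - 1 ) = - 1/3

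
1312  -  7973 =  - 6661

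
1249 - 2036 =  - 787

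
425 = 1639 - 1214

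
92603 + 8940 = 101543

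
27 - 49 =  - 22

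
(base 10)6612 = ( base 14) 25a4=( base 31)6R9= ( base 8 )14724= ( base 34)5og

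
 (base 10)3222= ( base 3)11102100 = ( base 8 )6226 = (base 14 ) 1262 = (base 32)34m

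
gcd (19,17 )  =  1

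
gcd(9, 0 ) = 9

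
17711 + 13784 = 31495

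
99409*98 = 9742082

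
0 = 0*40730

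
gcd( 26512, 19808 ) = 16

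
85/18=4 + 13/18= 4.72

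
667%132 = 7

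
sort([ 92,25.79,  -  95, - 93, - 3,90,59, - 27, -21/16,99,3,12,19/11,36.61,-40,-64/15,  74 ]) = [ - 95, - 93, - 40, - 27, - 64/15,-3, - 21/16, 19/11,3,12, 25.79 , 36.61, 59, 74,90,92,99]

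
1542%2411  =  1542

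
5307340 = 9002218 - 3694878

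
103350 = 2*51675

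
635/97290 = 127/19458 =0.01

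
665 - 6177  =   - 5512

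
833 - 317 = 516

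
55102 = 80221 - 25119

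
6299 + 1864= 8163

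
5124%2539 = 46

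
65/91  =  5/7 = 0.71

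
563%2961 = 563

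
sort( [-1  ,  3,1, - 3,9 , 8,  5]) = [ - 3,-1,1,3, 5,8,9 ]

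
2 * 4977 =9954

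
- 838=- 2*419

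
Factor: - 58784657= - 17^1*3457921^1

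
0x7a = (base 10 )122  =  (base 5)442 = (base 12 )a2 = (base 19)68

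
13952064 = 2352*5932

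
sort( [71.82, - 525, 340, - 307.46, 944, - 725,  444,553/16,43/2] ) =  [- 725,-525, - 307.46,43/2,553/16,  71.82, 340,444,944]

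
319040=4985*64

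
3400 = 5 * 680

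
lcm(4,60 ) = 60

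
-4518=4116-8634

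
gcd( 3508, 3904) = 4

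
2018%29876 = 2018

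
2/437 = 2/437 =0.00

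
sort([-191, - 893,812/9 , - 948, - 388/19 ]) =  [ - 948,-893, - 191, - 388/19, 812/9]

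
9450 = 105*90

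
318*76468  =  24316824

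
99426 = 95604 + 3822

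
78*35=2730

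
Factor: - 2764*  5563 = -2^2*691^1*5563^1=-  15376132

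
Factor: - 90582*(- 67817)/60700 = 3071499747/30350 = 2^( - 1 ) * 3^1*5^( -2)*31^1*73^1*487^1*607^( - 1)*929^1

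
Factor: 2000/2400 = 5/6=2^( - 1)*3^( - 1)*5^1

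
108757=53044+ 55713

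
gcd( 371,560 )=7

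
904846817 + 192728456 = 1097575273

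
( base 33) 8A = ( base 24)BA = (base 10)274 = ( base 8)422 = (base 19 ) E8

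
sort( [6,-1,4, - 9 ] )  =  [ - 9, - 1,4,6]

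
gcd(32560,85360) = 880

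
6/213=2/71=0.03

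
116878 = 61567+55311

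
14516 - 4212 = 10304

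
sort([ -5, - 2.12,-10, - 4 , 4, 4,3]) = [ - 10, - 5 , - 4, - 2.12,3,4, 4] 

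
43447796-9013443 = 34434353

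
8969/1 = 8969 = 8969.00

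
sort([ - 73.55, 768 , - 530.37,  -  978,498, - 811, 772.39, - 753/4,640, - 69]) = [- 978, - 811, - 530.37,-753/4,-73.55, - 69,498,640,768, 772.39]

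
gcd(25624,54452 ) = 4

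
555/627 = 185/209  =  0.89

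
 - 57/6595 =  - 1 + 6538/6595 = - 0.01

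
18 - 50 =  - 32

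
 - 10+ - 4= - 14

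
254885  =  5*50977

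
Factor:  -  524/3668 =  -7^(-1 ) = - 1/7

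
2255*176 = 396880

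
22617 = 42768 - 20151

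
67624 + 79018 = 146642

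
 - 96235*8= - 769880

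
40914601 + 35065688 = 75980289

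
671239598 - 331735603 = 339503995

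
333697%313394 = 20303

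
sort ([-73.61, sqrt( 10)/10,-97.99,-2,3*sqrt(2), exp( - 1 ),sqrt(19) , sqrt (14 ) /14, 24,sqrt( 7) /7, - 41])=[ - 97.99, - 73.61, - 41, - 2, sqrt(14 )/14,sqrt( 10 )/10 , exp( - 1 ),sqrt( 7)/7,3*sqrt(2 ),sqrt(19),24 ] 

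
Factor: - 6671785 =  - 5^1*1334357^1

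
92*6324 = 581808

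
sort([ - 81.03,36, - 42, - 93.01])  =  [-93.01  , - 81.03, - 42,  36 ] 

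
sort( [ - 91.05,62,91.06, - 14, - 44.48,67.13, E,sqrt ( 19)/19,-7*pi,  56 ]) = [  -  91.05, - 44.48, - 7*pi, -14,sqrt(19)/19,  E,56,62,67.13,91.06]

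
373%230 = 143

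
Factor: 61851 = 3^1*53^1 * 389^1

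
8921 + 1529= 10450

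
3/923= 3/923 =0.00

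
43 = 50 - 7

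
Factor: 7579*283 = 11^1 * 13^1 * 53^1*283^1 = 2144857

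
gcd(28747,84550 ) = 1691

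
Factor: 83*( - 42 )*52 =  - 2^3*3^1*7^1*13^1*83^1 = - 181272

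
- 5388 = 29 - 5417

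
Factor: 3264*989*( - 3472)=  - 2^10 * 3^1*7^1*17^1*23^1*31^1 * 43^1 =-11207949312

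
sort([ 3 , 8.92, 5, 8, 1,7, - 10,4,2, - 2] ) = [ - 10  , - 2,1, 2, 3, 4,5,7,8,8.92] 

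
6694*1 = 6694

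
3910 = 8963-5053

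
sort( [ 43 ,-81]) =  [  -  81, 43]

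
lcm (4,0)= 0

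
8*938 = 7504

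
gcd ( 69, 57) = 3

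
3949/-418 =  - 10 + 21/38  =  - 9.45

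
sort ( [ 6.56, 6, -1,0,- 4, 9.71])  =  [-4, - 1,0, 6 , 6.56, 9.71 ] 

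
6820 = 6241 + 579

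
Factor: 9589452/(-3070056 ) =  - 799121/255838=- 2^( - 1 )*11^( - 1)*19^1*29^( - 1) * 137^1*307^1*401^( - 1 ) 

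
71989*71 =5111219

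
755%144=35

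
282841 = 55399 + 227442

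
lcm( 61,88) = 5368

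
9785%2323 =493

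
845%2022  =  845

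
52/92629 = 52/92629 = 0.00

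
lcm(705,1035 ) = 48645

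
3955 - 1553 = 2402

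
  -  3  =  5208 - 5211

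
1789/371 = 4 + 305/371= 4.82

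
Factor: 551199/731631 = 183733/243877 = 11^1*31^( - 1)*7867^( - 1)*16703^1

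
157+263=420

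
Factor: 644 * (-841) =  - 541604  =  - 2^2*7^1*23^1*29^2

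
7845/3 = 2615 = 2615.00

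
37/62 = 37/62  =  0.60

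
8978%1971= 1094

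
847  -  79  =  768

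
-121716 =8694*(-14 )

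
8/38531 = 8/38531 = 0.00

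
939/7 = 939/7 = 134.14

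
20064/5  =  20064/5 = 4012.80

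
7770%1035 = 525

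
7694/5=7694/5 = 1538.80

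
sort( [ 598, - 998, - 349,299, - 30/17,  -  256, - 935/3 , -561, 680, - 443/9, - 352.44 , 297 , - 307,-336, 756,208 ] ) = [-998, -561, - 352.44, - 349,-336, - 935/3, - 307, - 256, - 443/9, - 30/17, 208,  297, 299, 598, 680, 756 ]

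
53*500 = 26500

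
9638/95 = 101 + 43/95= 101.45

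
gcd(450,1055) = 5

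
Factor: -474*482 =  - 228468  =  - 2^2*3^1*79^1*241^1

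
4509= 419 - -4090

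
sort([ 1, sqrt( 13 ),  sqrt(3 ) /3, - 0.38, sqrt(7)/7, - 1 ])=[ -1, - 0.38,sqrt( 7) /7, sqrt(3 )/3, 1, sqrt ( 13 ) ] 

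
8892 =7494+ 1398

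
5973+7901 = 13874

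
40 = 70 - 30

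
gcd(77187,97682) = 1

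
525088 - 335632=189456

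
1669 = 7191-5522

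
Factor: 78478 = 2^1* 39239^1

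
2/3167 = 2/3167 = 0.00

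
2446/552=1223/276  =  4.43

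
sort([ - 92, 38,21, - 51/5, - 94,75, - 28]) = [  -  94, - 92, - 28,-51/5, 21,  38,75 ]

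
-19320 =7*( - 2760)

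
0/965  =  0 = 0.00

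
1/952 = 1/952 = 0.00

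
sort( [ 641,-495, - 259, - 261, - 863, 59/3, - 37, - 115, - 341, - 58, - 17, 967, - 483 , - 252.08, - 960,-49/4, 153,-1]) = [ - 960, - 863, - 495,-483,-341, - 261,-259,- 252.08,-115, - 58  , - 37 , -17,-49/4, - 1,  59/3,153, 641,  967]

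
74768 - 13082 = 61686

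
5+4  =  9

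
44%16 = 12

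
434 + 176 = 610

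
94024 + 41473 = 135497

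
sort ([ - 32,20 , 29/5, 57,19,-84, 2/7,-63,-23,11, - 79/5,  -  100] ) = [-100, - 84, - 63, - 32, - 23,  -  79/5, 2/7,29/5, 11, 19,20,  57]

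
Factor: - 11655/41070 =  - 2^( - 1)*3^1 * 7^1*37^(  -  1) = -21/74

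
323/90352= 323/90352 = 0.00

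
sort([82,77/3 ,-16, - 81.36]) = [ - 81.36, - 16, 77/3,82]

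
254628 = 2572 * 99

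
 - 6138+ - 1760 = -7898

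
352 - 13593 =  - 13241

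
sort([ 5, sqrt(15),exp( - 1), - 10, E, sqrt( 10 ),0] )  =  [ - 10, 0,exp( - 1),E,sqrt( 10), sqrt( 15),5 ]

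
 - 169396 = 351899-521295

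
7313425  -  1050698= 6262727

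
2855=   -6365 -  - 9220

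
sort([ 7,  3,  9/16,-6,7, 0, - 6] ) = [ - 6,-6, 0,  9/16,3 , 7, 7]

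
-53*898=-47594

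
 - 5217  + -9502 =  - 14719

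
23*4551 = 104673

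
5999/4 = 1499 + 3/4 = 1499.75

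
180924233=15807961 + 165116272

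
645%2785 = 645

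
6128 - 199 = 5929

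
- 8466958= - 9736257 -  - 1269299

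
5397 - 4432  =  965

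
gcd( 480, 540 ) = 60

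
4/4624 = 1/1156 = 0.00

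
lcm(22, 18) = 198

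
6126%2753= 620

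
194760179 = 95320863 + 99439316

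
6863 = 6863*1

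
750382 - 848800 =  - 98418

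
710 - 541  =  169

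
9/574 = 9/574 = 0.02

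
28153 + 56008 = 84161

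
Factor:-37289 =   -  7^2*761^1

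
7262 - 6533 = 729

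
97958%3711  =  1472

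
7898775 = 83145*95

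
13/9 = 13/9 = 1.44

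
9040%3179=2682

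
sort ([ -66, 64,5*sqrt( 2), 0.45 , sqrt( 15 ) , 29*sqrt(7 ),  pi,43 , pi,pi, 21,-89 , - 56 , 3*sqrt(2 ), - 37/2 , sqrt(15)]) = [ - 89 , - 66, - 56, - 37/2,0.45,pi,pi,pi, sqrt( 15 ) , sqrt(15),3*sqrt( 2), 5*sqrt(2 ) , 21,  43,64,29*sqrt ( 7 )] 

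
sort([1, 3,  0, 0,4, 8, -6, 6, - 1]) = [ - 6,- 1,0,0, 1, 3, 4, 6, 8] 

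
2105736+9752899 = 11858635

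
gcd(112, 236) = 4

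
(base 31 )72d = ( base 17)1692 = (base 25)am2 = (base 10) 6802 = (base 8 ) 15222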